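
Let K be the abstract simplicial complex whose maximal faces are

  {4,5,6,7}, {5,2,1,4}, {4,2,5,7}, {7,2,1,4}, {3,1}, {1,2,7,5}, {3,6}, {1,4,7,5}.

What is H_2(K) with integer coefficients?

Order the vertices as 1 < 2 < 3 < 4 < 5 < 6 < 7. Listing each simplex with vertices in this order, K has dimension 3 with simplices:

  0-simplices (7): [1], [2], [3], [4], [5], [6], [7]
  1-simplices (15): [1,2], [1,3], [1,4], [1,5], [1,7], [2,4], [2,5], [2,7], [3,6], [4,5], [4,6], [4,7], [5,6], [5,7], [6,7]
  2-simplices (13): [1,2,4], [1,2,5], [1,2,7], [1,4,5], [1,4,7], [1,5,7], [2,4,5], [2,4,7], [2,5,7], [4,5,6], [4,5,7], [4,6,7], [5,6,7]
  3-simplices (6): [1,2,4,5], [1,2,4,7], [1,2,5,7], [1,4,5,7], [2,4,5,7], [4,5,6,7]

Hence C_0 ≅ Z^7, C_1 ≅ Z^15, C_2 ≅ Z^13, C_3 ≅ Z^6.

The boundary map ∂_1: C_1 → C_0 sends each edge [p,q] (with p < q) to q − p. For instance
  ∂[6,7] = [7] − [6].
As a 7×15 matrix over Z this has rank 6, with invariant factors (1,1,1,1,1,1).

The boundary map ∂_2: C_2 → C_1 acts by ∂[p,q,r] = [q,r] − [p,r] + [p,q]. For instance
  ∂[1,2,7] = [2,7] − [1,7] + [1,2],
  ∂[1,4,5] = [4,5] − [1,5] + [1,4].
This gives a 15×13 integer matrix of rank 8; reducing to Smith normal form yields diagonal entries (1,1,1,1,1,1,1,1).

The boundary map ∂_3: C_3 → C_2 sends each 3-simplex σ to the alternating sum Σ_i (−1)^i (σ with its i-th vertex removed). For instance
  ∂[4,5,6,7] = [5,6,7] − [4,6,7] + [4,5,7] − [4,5,6],
  ∂[1,4,5,7] = [4,5,7] − [1,5,7] + [1,4,7] − [1,4,5].
As a 13×6 matrix over Z this has rank 5, with invariant factors (1,1,1,1,1).

Computing H_k = (kernel of ∂_k) / (image of ∂_{k+1}):

  H_2: rank ker ∂_2 − rank ∂_3 = (13 − 8) − 5 = 0, and the invariant factors of ∂_3 are all 1, so H_2 = 0.

H_2 = 0.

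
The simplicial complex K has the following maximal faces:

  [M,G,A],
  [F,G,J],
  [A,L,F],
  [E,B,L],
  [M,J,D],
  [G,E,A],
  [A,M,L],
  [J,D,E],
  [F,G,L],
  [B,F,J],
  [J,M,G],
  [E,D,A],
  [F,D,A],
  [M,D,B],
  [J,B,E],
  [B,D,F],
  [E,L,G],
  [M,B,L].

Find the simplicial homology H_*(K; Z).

Fix the vertex order A < B < D < E < F < G < J < L < M and write every simplex with vertices in increasing order. Then dim K = 2 and the simplices of K are:

  0-simplices (9): A, B, D, E, F, G, J, L, M
  1-simplices (27): AD, AE, AF, AG, AL, AM, BD, BE, BF, BJ, BL, BM, DE, DF, DJ, DM, EG, EJ, EL, FG, FJ, FL, GJ, GL, GM, JM, LM
  2-simplices (18): ADE, ADF, AEG, AFL, AGM, ALM, BDF, BDM, BEJ, BEL, BFJ, BLM, DEJ, DJM, EGL, FGJ, FGL, GJM

giving chain groups C_0 ≅ Z^9, C_1 ≅ Z^27, C_2 ≅ Z^18.

Boundary ∂_1: C_1 → C_0 maps an edge to its endpoints' difference, ∂[p,q] = q − p.
This gives a 9×27 integer matrix of rank 8; reducing to Smith normal form yields diagonal entries (1,1,1,1,1,1,1,1).

The boundary map ∂_2: C_2 → C_1 sends each 2-simplex [p,q,r] to [q,r] − [p,r] + [p,q]. For instance
  ∂BLM = LM − BM + BL,
  ∂ADE = DE − AE + AD.
As a 27×18 matrix over Z this has rank 18, with invariant factors (1,1,1,1,1,1,1,1,1,1,1,1,1,1,1,1,1,2).

Reading off H_k = ker ∂_k / im ∂_{k+1}:

  H_0: rank C_0 − rank ∂_1 = 9 − 8 = 1, and the invariant factors of ∂_1 are all 1, so H_0 = Z.
  H_1: rank ker ∂_1 − rank ∂_2 = (27 − 8) − 18 = 1, and ∂_2 has invariant factor 2 > 1, so H_1 = Z × Z/2.
  H_2: rank ker ∂_2 − rank ∂_3 = (18 − 18) − 0 = 0, and there is no ∂_3, so H_2 = 0.

H_0 = Z,  H_1 = Z × Z/2,  H_2 = 0.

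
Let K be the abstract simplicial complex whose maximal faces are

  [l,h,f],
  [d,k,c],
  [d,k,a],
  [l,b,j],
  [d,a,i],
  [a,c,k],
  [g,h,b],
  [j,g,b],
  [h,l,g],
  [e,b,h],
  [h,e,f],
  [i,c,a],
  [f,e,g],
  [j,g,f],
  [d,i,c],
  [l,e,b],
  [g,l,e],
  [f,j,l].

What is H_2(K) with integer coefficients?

Order the vertices as a < b < c < d < e < f < g < h < i < j < k < l. Listing each simplex with vertices in this order, K has dimension 2 with simplices:

  0-simplices (12): a, b, c, d, e, f, g, h, i, j, k, l
  1-simplices (27): ac, ad, ai, ak, be, bg, bh, bj, bl, cd, ci, ck, di, dk, ef, eg, eh, el, fg, fh, fj, fl, gh, gj, gl, hl, jl
  2-simplices (18): aci, ack, adi, adk, beh, bel, bgh, bgj, bjl, cdi, cdk, efg, efh, egl, fgj, fhl, fjl, ghl

so the chain groups are C_0 ≅ Z^12, C_1 ≅ Z^27, C_2 ≅ Z^18.

The boundary map ∂_1: C_1 → C_0 sends each edge [p,q] (with p < q) to q − p.
The resulting 12×27 matrix has rank 10, and its Smith normal form has invariant factors (1,1,1,1,1,1,1,1,1,1).

∂_2: C_2 → C_1 acts by ∂[p,q,r] = [q,r] − [p,r] + [p,q]. For instance
  ∂beh = eh − bh + be,
  ∂efh = fh − eh + ef.
This gives a 27×18 integer matrix of rank 17; reducing to Smith normal form yields diagonal entries (1,1,1,1,1,1,1,1,1,1,1,1,1,1,1,1,2).

Now H_k = ker ∂_k / im ∂_{k+1}, so:

  H_2: rank ker ∂_2 − rank ∂_3 = (18 − 17) − 0 = 1, and there is no ∂_3, so H_2 ≅ Z.

H_2 ≅ Z.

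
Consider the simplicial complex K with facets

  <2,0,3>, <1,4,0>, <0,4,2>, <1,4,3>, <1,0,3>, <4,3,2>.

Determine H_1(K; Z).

Take the total order 0 < 1 < 2 < 3 < 4 on the vertex set. Then K (dimension 2) consists of the simplices:

  0-simplices (5): [0], [1], [2], [3], [4]
  1-simplices (9): [0,1], [0,2], [0,3], [0,4], [1,3], [1,4], [2,3], [2,4], [3,4]
  2-simplices (6): [0,1,3], [0,1,4], [0,2,3], [0,2,4], [1,3,4], [2,3,4]

giving chain groups C_0 ≅ Z^5, C_1 ≅ Z^9, C_2 ≅ Z^6.

∂_1: C_1 → C_0 sends each edge [p,q] (with p < q) to q − p. For instance
  ∂[1,3] = [3] − [1].
As a 5×9 matrix over Z this has rank 4, with invariant factors (1,1,1,1).

Boundary ∂_2: C_2 → C_1 acts by ∂[p,q,r] = [q,r] − [p,r] + [p,q]. For instance
  ∂[1,3,4] = [3,4] − [1,4] + [1,3],
  ∂[0,2,3] = [2,3] − [0,3] + [0,2].
The 9×6 boundary matrix has rank 5 and Smith normal form diag(1,1,1,1,1).

Now H_k = ker ∂_k / im ∂_{k+1}, so:

  H_1: rank ker ∂_1 − rank ∂_2 = (9 − 4) − 5 = 0, and the invariant factors of ∂_2 are all 1, so H_1 = 0.

H_1 ≅ 0.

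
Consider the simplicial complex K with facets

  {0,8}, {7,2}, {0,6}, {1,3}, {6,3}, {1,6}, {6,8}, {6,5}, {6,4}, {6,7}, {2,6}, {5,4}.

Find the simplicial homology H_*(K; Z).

H_0 = Z,  H_1 = Z^4.

Fix the vertex order 0 < 1 < 2 < 3 < 4 < 5 < 6 < 7 < 8 and write every simplex with vertices in increasing order. Then dim K = 1 and the simplices of K are:

  0-simplices (9): [0], [1], [2], [3], [4], [5], [6], [7], [8]
  1-simplices (12): [0,6], [0,8], [1,3], [1,6], [2,6], [2,7], [3,6], [4,5], [4,6], [5,6], [6,7], [6,8]

giving chain groups C_0 ≅ Z^9, C_1 ≅ Z^12.

The boundary map ∂_1: C_1 → C_0 sends each edge [p,q] (with p < q) to q − p.
This gives a 9×12 integer matrix of rank 8; reducing to Smith normal form yields diagonal entries (1,1,1,1,1,1,1,1).

Now H_k = ker ∂_k / im ∂_{k+1}, so:

  H_0: rank C_0 − rank ∂_1 = 9 − 8 = 1, and the invariant factors of ∂_1 are all 1, so H_0 ≅ Z.
  H_1: rank ker ∂_1 − rank ∂_2 = (12 − 8) − 0 = 4, and there is no ∂_2, so H_1 ≅ Z^4.

As a check, the Euler characteristic is 9 − 12 = -3, which agrees with 1 − 4 = -3.
(K is a triangulation of a wedge of 4 circles.)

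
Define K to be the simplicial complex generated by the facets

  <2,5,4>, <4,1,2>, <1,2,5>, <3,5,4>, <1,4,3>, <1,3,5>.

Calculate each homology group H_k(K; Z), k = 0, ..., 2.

Fix the vertex order 1 < 2 < 3 < 4 < 5 and write every simplex with vertices in increasing order. Then dim K = 2 and the simplices of K are:

  0-simplices (5): [1], [2], [3], [4], [5]
  1-simplices (9): [1,2], [1,3], [1,4], [1,5], [2,4], [2,5], [3,4], [3,5], [4,5]
  2-simplices (6): [1,2,4], [1,2,5], [1,3,4], [1,3,5], [2,4,5], [3,4,5]

giving chain groups C_0 ≅ Z^5, C_1 ≅ Z^9, C_2 ≅ Z^6.

Boundary ∂_1: C_1 → C_0 sends each edge [p,q] (with p < q) to q − p.
The 5×9 boundary matrix has rank 4 and Smith normal form diag(1,1,1,1).

The boundary map ∂_2: C_2 → C_1 sends each 2-simplex [p,q,r] to [q,r] − [p,r] + [p,q]. For instance
  ∂[1,2,5] = [2,5] − [1,5] + [1,2],
  ∂[1,3,5] = [3,5] − [1,5] + [1,3].
As a 9×6 matrix over Z this has rank 5, with invariant factors (1,1,1,1,1).

Now H_k = ker ∂_k / im ∂_{k+1}, so:

  H_0: rank C_0 − rank ∂_1 = 5 − 4 = 1, and the invariant factors of ∂_1 are all 1, so H_0 = Z.
  H_1: rank ker ∂_1 − rank ∂_2 = (9 − 4) − 5 = 0, and the invariant factors of ∂_2 are all 1, so H_1 = 0.
  H_2: rank ker ∂_2 − rank ∂_3 = (6 − 5) − 0 = 1, and there is no ∂_3, so H_2 = Z.

As a check, the Euler characteristic is 5 − 9 + 6 = 2, which agrees with 1 − 0 + 1 = 2.
(K is a triangulation of the 2-sphere S^2.)

H_0 ≅ Z,  H_1 = 0,  H_2 ≅ Z.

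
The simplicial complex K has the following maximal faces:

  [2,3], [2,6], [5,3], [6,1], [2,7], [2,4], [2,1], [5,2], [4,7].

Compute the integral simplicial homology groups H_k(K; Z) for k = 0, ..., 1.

Order the vertices as 1 < 2 < 3 < 4 < 5 < 6 < 7. Listing each simplex with vertices in this order, K has dimension 1 with simplices:

  0-simplices (7): [1], [2], [3], [4], [5], [6], [7]
  1-simplices (9): [1,2], [1,6], [2,3], [2,4], [2,5], [2,6], [2,7], [3,5], [4,7]

Hence C_0 ≅ Z^7, C_1 ≅ Z^9.

The boundary map ∂_1: C_1 → C_0 is given by ∂[p,q] = [q] − [p]. For instance
  ∂[2,5] = [5] − [2].
This gives a 7×9 integer matrix of rank 6; reducing to Smith normal form yields diagonal entries (1,1,1,1,1,1).

Now H_k = ker ∂_k / im ∂_{k+1}, so:

  H_0: rank C_0 − rank ∂_1 = 7 − 6 = 1, and the invariant factors of ∂_1 are all 1, so H_0 = Z.
  H_1: rank ker ∂_1 − rank ∂_2 = (9 − 6) − 0 = 3, and there is no ∂_2, so H_1 = Z^3.

As a check, the Euler characteristic is 7 − 9 = -2, which agrees with 1 − 3 = -2.

H_0 = Z,  H_1 = Z^3.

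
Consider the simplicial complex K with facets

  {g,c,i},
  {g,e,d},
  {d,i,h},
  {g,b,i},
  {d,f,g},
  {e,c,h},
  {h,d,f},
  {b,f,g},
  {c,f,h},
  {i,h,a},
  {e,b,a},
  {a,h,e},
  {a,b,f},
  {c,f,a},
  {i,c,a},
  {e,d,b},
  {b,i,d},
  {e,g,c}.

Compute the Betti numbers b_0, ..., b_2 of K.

b_0 = 1, b_1 = 1, b_2 = 0.

Order the vertices as a < b < c < d < e < f < g < h < i. Listing each simplex with vertices in this order, K has dimension 2 with simplices:

  0-simplices (9): a, b, c, d, e, f, g, h, i
  1-simplices (27): ab, ac, ae, af, ah, ai, bd, be, bf, bg, bi, ce, cf, cg, ch, ci, de, df, dg, dh, di, eg, eh, fg, fh, gi, hi
  2-simplices (18): abe, abf, acf, aci, aeh, ahi, bde, bdi, bfg, bgi, ceg, ceh, cfh, cgi, deg, dfg, dfh, dhi

giving chain groups C_0 ≅ Z^9, C_1 ≅ Z^27, C_2 ≅ Z^18.

Boundary ∂_1: C_1 → C_0 maps an edge to its endpoints' difference, ∂[p,q] = q − p. For instance
  ∂bg = g − b.
This gives a 9×27 integer matrix of rank 8; reducing to Smith normal form yields diagonal entries (1,1,1,1,1,1,1,1).

The boundary map ∂_2: C_2 → C_1 sends each 2-simplex [p,q,r] to [q,r] − [p,r] + [p,q]. For instance
  ∂bde = de − be + bd,
  ∂ceg = eg − cg + ce.
The resulting 27×18 matrix has rank 18, and its Smith normal form has invariant factors (1,1,1,1,1,1,1,1,1,1,1,1,1,1,1,1,1,2).

Reading off H_k = ker ∂_k / im ∂_{k+1}:

  H_0: rank C_0 − rank ∂_1 = 9 − 8 = 1, and the invariant factors of ∂_1 are all 1, so H_0 = Z.
  H_1: rank ker ∂_1 − rank ∂_2 = (27 − 8) − 18 = 1, and ∂_2 has invariant factor 2 > 1, so H_1 = Z ⊕ Z/2.
  H_2: rank ker ∂_2 − rank ∂_3 = (18 − 18) − 0 = 0, and there is no ∂_3, so H_2 = 0.

As a check, the Euler characteristic is 9 − 27 + 18 = 0, which agrees with 1 − 1 + 0 = 0.
(K is a triangulation of the Klein bottle.)

Hence the Betti numbers are b_0 = 1, b_1 = 1, b_2 = 0.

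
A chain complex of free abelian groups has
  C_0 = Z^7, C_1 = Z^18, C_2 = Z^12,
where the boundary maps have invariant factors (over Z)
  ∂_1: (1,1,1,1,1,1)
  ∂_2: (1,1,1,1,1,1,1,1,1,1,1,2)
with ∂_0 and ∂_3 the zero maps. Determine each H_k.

H_0: b_0 = 7 − 0 − 6 = 1; torsion from ∂_1 factors > 1: none. So H_0 ≅ Z.
H_1: b_1 = 18 − 6 − 12 = 0; torsion from ∂_2 factors > 1: [2]. So H_1 ≅ Z/2Z.
H_2: b_2 = 12 − 12 − 0 = 0; torsion from ∂_3 factors > 1: none. So H_2 ≅ 0.

H_0 ≅ Z,  H_1 ≅ Z/2Z,  H_2 = 0.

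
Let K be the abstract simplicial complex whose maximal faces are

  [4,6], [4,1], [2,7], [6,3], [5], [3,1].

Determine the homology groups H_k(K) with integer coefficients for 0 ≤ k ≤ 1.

Take the total order 1 < 2 < 3 < 4 < 5 < 6 < 7 on the vertex set. Then K (dimension 1) consists of the simplices:

  0-simplices (7): [1], [2], [3], [4], [5], [6], [7]
  1-simplices (5): [1,3], [1,4], [2,7], [3,6], [4,6]

giving chain groups C_0 ≅ Z^7, C_1 ≅ Z^5.

∂_1: C_1 → C_0 is given by ∂[p,q] = [q] − [p]. For instance
  ∂[1,3] = [3] − [1].
As a 7×5 matrix over Z this has rank 4, with invariant factors (1,1,1,1).

Computing H_k = (kernel of ∂_k) / (image of ∂_{k+1}):

  H_0: rank C_0 − rank ∂_1 = 7 − 4 = 3, and the invariant factors of ∂_1 are all 1, so H_0 ≅ Z^3.
  H_1: rank ker ∂_1 − rank ∂_2 = (5 − 4) − 0 = 1, and there is no ∂_2, so H_1 ≅ Z.

As a check, the Euler characteristic is 7 − 5 = 2, which agrees with 3 − 1 = 2.

H_0 ≅ Z^3,  H_1 ≅ Z.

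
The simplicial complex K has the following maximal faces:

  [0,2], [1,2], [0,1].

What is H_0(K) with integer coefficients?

Take the total order 0 < 1 < 2 on the vertex set. Then K (dimension 1) consists of the simplices:

  0-simplices (3): [0], [1], [2]
  1-simplices (3): [0,1], [0,2], [1,2]

Hence C_0 ≅ Z^3, C_1 ≅ Z^3.

∂_1: C_1 → C_0 is given by ∂[p,q] = [q] − [p]. For instance
  ∂[1,2] = [2] − [1].
The 3×3 boundary matrix has rank 2 and Smith normal form diag(1,1).

From H_k ≅ ker(∂_k) / im(∂_{k+1}) we obtain:

  H_0: rank C_0 − rank ∂_1 = 3 − 2 = 1, and the invariant factors of ∂_1 are all 1, so H_0 = Z.

H_0 ≅ Z.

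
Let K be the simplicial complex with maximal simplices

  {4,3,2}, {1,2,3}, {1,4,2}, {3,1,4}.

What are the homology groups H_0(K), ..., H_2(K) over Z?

Order the vertices as 1 < 2 < 3 < 4. Listing each simplex with vertices in this order, K has dimension 2 with simplices:

  0-simplices (4): [1], [2], [3], [4]
  1-simplices (6): [1,2], [1,3], [1,4], [2,3], [2,4], [3,4]
  2-simplices (4): [1,2,3], [1,2,4], [1,3,4], [2,3,4]

so the chain groups are C_0 ≅ Z^4, C_1 ≅ Z^6, C_2 ≅ Z^4.

Boundary ∂_1: C_1 → C_0 sends each edge [p,q] (with p < q) to q − p.
As a 4×6 matrix over Z this has rank 3, with invariant factors (1,1,1).

Boundary ∂_2: C_2 → C_1 acts by ∂[p,q,r] = [q,r] − [p,r] + [p,q]. For instance
  ∂[1,2,3] = [2,3] − [1,3] + [1,2],
  ∂[1,2,4] = [2,4] − [1,4] + [1,2].
The resulting 6×4 matrix has rank 3, and its Smith normal form has invariant factors (1,1,1).

Reading off H_k = ker ∂_k / im ∂_{k+1}:

  H_0: rank C_0 − rank ∂_1 = 4 − 3 = 1, and the invariant factors of ∂_1 are all 1, so H_0 ≅ Z.
  H_1: rank ker ∂_1 − rank ∂_2 = (6 − 3) − 3 = 0, and the invariant factors of ∂_2 are all 1, so H_1 ≅ 0.
  H_2: rank ker ∂_2 − rank ∂_3 = (4 − 3) − 0 = 1, and there is no ∂_3, so H_2 ≅ Z.

H_0 = Z,  H_1 = 0,  H_2 = Z.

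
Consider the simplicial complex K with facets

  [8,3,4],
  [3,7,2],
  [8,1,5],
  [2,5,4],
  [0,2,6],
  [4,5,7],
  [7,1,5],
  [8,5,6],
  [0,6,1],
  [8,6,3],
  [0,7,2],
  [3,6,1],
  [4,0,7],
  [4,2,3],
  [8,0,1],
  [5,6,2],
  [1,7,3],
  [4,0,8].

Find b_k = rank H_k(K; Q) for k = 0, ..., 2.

Fix the vertex order 0 < 1 < 2 < 3 < 4 < 5 < 6 < 7 < 8 and write every simplex with vertices in increasing order. Then dim K = 2 and the simplices of K are:

  0-simplices (9): [0], [1], [2], [3], [4], [5], [6], [7], [8]
  1-simplices (27): (27 of them)
  2-simplices (18): [0,1,6], [0,1,8], [0,2,6], [0,2,7], [0,4,7], [0,4,8], [1,3,6], [1,3,7], [1,5,7], [1,5,8], [2,3,4], [2,3,7], [2,4,5], [2,5,6], [3,4,8], [3,6,8], [4,5,7], [5,6,8]

so the chain groups are C_0 ≅ Z^9, C_1 ≅ Z^27, C_2 ≅ Z^18.

The boundary map ∂_1: C_1 → C_0 sends each edge [p,q] (with p < q) to q − p.
This gives a 9×27 integer matrix of rank 8; reducing to Smith normal form yields diagonal entries (1,1,1,1,1,1,1,1).

The boundary map ∂_2: C_2 → C_1 sends each 2-simplex [p,q,r] to [q,r] − [p,r] + [p,q]. For instance
  ∂[0,2,6] = [2,6] − [0,6] + [0,2],
  ∂[0,4,8] = [4,8] − [0,8] + [0,4].
As a 27×18 matrix over Z this has rank 18, with invariant factors (1,1,1,1,1,1,1,1,1,1,1,1,1,1,1,1,1,2).

Computing H_k = (kernel of ∂_k) / (image of ∂_{k+1}):

  H_0: rank C_0 − rank ∂_1 = 9 − 8 = 1, and the invariant factors of ∂_1 are all 1, so H_0 ≅ Z.
  H_1: rank ker ∂_1 − rank ∂_2 = (27 − 8) − 18 = 1, and ∂_2 has invariant factor 2 > 1, so H_1 ≅ Z ⊕ Z_2.
  H_2: rank ker ∂_2 − rank ∂_3 = (18 − 18) − 0 = 0, and there is no ∂_3, so H_2 ≅ 0.

As a check, the Euler characteristic is 9 − 27 + 18 = 0, which agrees with 1 − 1 + 0 = 0.
(K is a triangulation of the Klein bottle.)

Hence the Betti numbers are b_0 = 1, b_1 = 1, b_2 = 0.

b_0 = 1, b_1 = 1, b_2 = 0.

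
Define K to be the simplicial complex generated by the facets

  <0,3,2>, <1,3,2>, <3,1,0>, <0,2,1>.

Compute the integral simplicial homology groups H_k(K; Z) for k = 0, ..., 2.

H_0 = Z,  H_1 = 0,  H_2 = Z.

K has 4 vertices, 6 edges, 4 triangles.
rank ∂_0 = 0, rank ∂_1 = 3 ⇒ b_0 = 4 − 0 − 3 = 1; all invariant factors of ∂_1 are 1 so no torsion. So H_0 = Z.
rank ∂_1 = 3, rank ∂_2 = 3 ⇒ b_1 = 6 − 3 − 3 = 0; all invariant factors of ∂_2 are 1 so no torsion. So H_1 = 0.
rank ∂_2 = 3, rank ∂_3 = 0 ⇒ b_2 = 4 − 3 − 0 = 1. So H_2 = Z.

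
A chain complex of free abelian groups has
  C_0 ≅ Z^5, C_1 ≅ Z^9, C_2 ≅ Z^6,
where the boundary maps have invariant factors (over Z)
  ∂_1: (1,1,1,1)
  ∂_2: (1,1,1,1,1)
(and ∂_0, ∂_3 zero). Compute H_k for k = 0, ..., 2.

H_0 ≅ Z,  H_1 = 0,  H_2 ≅ Z.

H_0: b_0 = 5 − 0 − 4 = 1; torsion from ∂_1 factors > 1: none. So H_0 ≅ Z.
H_1: b_1 = 9 − 4 − 5 = 0; torsion from ∂_2 factors > 1: none. So H_1 ≅ 0.
H_2: b_2 = 6 − 5 − 0 = 1; torsion from ∂_3 factors > 1: none. So H_2 ≅ Z.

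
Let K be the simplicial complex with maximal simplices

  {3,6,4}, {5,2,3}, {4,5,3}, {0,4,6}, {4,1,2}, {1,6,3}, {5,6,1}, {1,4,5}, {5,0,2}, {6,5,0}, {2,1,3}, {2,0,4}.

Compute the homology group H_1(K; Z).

Order the vertices as 0 < 1 < 2 < 3 < 4 < 5 < 6. Listing each simplex with vertices in this order, K has dimension 2 with simplices:

  0-simplices (7): [0], [1], [2], [3], [4], [5], [6]
  1-simplices (18): [0,2], [0,4], [0,5], [0,6], [1,2], [1,3], [1,4], [1,5], [1,6], [2,3], [2,4], [2,5], [3,4], [3,5], [3,6], [4,5], [4,6], [5,6]
  2-simplices (12): [0,2,4], [0,2,5], [0,4,6], [0,5,6], [1,2,3], [1,2,4], [1,3,6], [1,4,5], [1,5,6], [2,3,5], [3,4,5], [3,4,6]

Hence C_0 ≅ Z^7, C_1 ≅ Z^18, C_2 ≅ Z^12.

∂_1: C_1 → C_0 sends each edge [p,q] (with p < q) to q − p.
The 7×18 boundary matrix has rank 6 and Smith normal form diag(1,1,1,1,1,1).

The boundary map ∂_2: C_2 → C_1 maps a triangle to the signed sum of its edges. For instance
  ∂[3,4,6] = [4,6] − [3,6] + [3,4],
  ∂[1,2,4] = [2,4] − [1,4] + [1,2].
As a 18×12 matrix over Z this has rank 12, with invariant factors (1,1,1,1,1,1,1,1,1,1,1,2).

Reading off H_k = ker ∂_k / im ∂_{k+1}:

  H_1: rank ker ∂_1 − rank ∂_2 = (18 − 6) − 12 = 0, and ∂_2 has invariant factor 2 > 1, so H_1 ≅ Z_2.

H_1 ≅ Z_2.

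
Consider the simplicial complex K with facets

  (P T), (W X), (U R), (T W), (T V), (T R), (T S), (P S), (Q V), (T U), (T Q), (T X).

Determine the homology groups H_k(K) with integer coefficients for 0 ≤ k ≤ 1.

H_0 ≅ Z,  H_1 ≅ Z^4.

Fix the vertex order P < Q < R < S < T < U < V < W < X and write every simplex with vertices in increasing order. Then dim K = 1 and the simplices of K are:

  0-simplices (9): P, Q, R, S, T, U, V, W, X
  1-simplices (12): PS, PT, QT, QV, RT, RU, ST, TU, TV, TW, TX, WX

giving chain groups C_0 ≅ Z^9, C_1 ≅ Z^12.

∂_1: C_1 → C_0 maps an edge to its endpoints' difference, ∂[p,q] = q − p.
The 9×12 boundary matrix has rank 8 and Smith normal form diag(1,1,1,1,1,1,1,1).

Now H_k = ker ∂_k / im ∂_{k+1}, so:

  H_0: rank C_0 − rank ∂_1 = 9 − 8 = 1, and the invariant factors of ∂_1 are all 1, so H_0 ≅ Z.
  H_1: rank ker ∂_1 − rank ∂_2 = (12 − 8) − 0 = 4, and there is no ∂_2, so H_1 ≅ Z^4.

(K is a triangulation of a wedge of 4 circles.)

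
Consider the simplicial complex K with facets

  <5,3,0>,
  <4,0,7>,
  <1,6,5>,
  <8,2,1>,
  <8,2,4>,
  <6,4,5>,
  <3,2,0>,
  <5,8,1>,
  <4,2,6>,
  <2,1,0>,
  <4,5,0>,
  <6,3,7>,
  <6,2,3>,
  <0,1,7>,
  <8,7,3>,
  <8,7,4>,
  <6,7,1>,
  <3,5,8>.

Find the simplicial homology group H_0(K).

Fix the vertex order 0 < 1 < 2 < 3 < 4 < 5 < 6 < 7 < 8 and write every simplex with vertices in increasing order. Then dim K = 2 and the simplices of K are:

  0-simplices (9): [0], [1], [2], [3], [4], [5], [6], [7], [8]
  1-simplices (27): (27 of them)
  2-simplices (18): [0,1,2], [0,1,7], [0,2,3], [0,3,5], [0,4,5], [0,4,7], [1,2,8], [1,5,6], [1,5,8], [1,6,7], [2,3,6], [2,4,6], [2,4,8], [3,5,8], [3,6,7], [3,7,8], [4,5,6], [4,7,8]

so the chain groups are C_0 ≅ Z^9, C_1 ≅ Z^27, C_2 ≅ Z^18.

The boundary map ∂_1: C_1 → C_0 is given by ∂[p,q] = [q] − [p].
The 9×27 boundary matrix has rank 8 and Smith normal form diag(1,1,1,1,1,1,1,1).

∂_2: C_2 → C_1 acts by ∂[p,q,r] = [q,r] − [p,r] + [p,q]. For instance
  ∂[4,5,6] = [5,6] − [4,6] + [4,5],
  ∂[1,5,8] = [5,8] − [1,8] + [1,5].
The 27×18 boundary matrix has rank 17 and Smith normal form diag(1,1,1,1,1,1,1,1,1,1,1,1,1,1,1,1,1).

From H_k ≅ ker(∂_k) / im(∂_{k+1}) we obtain:

  H_0: rank C_0 − rank ∂_1 = 9 − 8 = 1, and the invariant factors of ∂_1 are all 1, so H_0 = Z.

H_0 ≅ Z.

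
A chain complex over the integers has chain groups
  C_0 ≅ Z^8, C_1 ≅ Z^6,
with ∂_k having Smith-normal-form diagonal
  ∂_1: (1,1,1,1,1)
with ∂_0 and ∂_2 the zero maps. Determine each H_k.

H_0 = Z^3,  H_1 = Z.

H_0: b_0 = 8 − 0 − 5 = 3; torsion from ∂_1 factors > 1: none. So H_0 = Z^3.
H_1: b_1 = 6 − 5 − 0 = 1; torsion from ∂_2 factors > 1: none. So H_1 = Z.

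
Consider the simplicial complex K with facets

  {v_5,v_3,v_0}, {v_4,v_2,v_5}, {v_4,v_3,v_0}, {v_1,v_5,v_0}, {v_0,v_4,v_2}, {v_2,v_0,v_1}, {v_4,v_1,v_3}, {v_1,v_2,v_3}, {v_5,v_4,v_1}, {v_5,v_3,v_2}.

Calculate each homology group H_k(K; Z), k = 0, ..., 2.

H_0 = Z,  H_1 = Z/2,  H_2 = 0.

Order the vertices as v_0 < v_1 < v_2 < v_3 < v_4 < v_5. Listing each simplex with vertices in this order, K has dimension 2 with simplices:

  0-simplices (6): [v_0], [v_1], [v_2], [v_3], [v_4], [v_5]
  1-simplices (15): (15 of them)
  2-simplices (10): [v_0,v_1,v_2], [v_0,v_1,v_5], [v_0,v_2,v_4], [v_0,v_3,v_4], [v_0,v_3,v_5], [v_1,v_2,v_3], [v_1,v_3,v_4], [v_1,v_4,v_5], [v_2,v_3,v_5], [v_2,v_4,v_5]

Hence C_0 ≅ Z^6, C_1 ≅ Z^15, C_2 ≅ Z^10.

Boundary ∂_1: C_1 → C_0 is given by ∂[p,q] = [q] − [p].
This gives a 6×15 integer matrix of rank 5; reducing to Smith normal form yields diagonal entries (1,1,1,1,1).

∂_2: C_2 → C_1 maps a triangle to the signed sum of its edges. For instance
  ∂[v_0,v_3,v_4] = [v_3,v_4] − [v_0,v_4] + [v_0,v_3],
  ∂[v_0,v_1,v_5] = [v_1,v_5] − [v_0,v_5] + [v_0,v_1].
As a 15×10 matrix over Z this has rank 10, with invariant factors (1,1,1,1,1,1,1,1,1,2).

From H_k ≅ ker(∂_k) / im(∂_{k+1}) we obtain:

  H_0: rank C_0 − rank ∂_1 = 6 − 5 = 1, and the invariant factors of ∂_1 are all 1, so H_0 = Z.
  H_1: rank ker ∂_1 − rank ∂_2 = (15 − 5) − 10 = 0, and ∂_2 has invariant factor 2 > 1, so H_1 = Z/2.
  H_2: rank ker ∂_2 − rank ∂_3 = (10 − 10) − 0 = 0, and there is no ∂_3, so H_2 = 0.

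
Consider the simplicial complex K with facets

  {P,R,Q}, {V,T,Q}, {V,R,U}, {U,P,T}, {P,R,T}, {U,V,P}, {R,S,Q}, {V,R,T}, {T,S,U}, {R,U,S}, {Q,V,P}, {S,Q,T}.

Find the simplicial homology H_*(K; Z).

Order the vertices as P < Q < R < S < T < U < V. Listing each simplex with vertices in this order, K has dimension 2 with simplices:

  0-simplices (7): P, Q, R, S, T, U, V
  1-simplices (18): PQ, PR, PT, PU, PV, QR, QS, QT, QV, RS, RT, RU, RV, ST, SU, TU, TV, UV
  2-simplices (12): PQR, PQV, PRT, PTU, PUV, QRS, QST, QTV, RSU, RTV, RUV, STU

Hence C_0 ≅ Z^7, C_1 ≅ Z^18, C_2 ≅ Z^12.

Boundary ∂_1: C_1 → C_0 sends each edge [p,q] (with p < q) to q − p.
The 7×18 boundary matrix has rank 6 and Smith normal form diag(1,1,1,1,1,1).

The boundary map ∂_2: C_2 → C_1 acts by ∂[p,q,r] = [q,r] − [p,r] + [p,q]. For instance
  ∂RUV = UV − RV + RU,
  ∂QST = ST − QT + QS.
This gives a 18×12 integer matrix of rank 12; reducing to Smith normal form yields diagonal entries (1,1,1,1,1,1,1,1,1,1,1,2).

From H_k ≅ ker(∂_k) / im(∂_{k+1}) we obtain:

  H_0: rank C_0 − rank ∂_1 = 7 − 6 = 1, and the invariant factors of ∂_1 are all 1, so H_0 ≅ Z.
  H_1: rank ker ∂_1 − rank ∂_2 = (18 − 6) − 12 = 0, and ∂_2 has invariant factor 2 > 1, so H_1 ≅ Z/2.
  H_2: rank ker ∂_2 − rank ∂_3 = (12 − 12) − 0 = 0, and there is no ∂_3, so H_2 ≅ 0.

As a check, the Euler characteristic is 7 − 18 + 12 = 1, which agrees with 1 − 0 + 0 = 1.

H_0 = Z,  H_1 = Z/2,  H_2 = 0.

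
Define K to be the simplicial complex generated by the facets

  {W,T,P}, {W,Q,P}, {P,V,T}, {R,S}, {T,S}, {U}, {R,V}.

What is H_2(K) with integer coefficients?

Order the vertices as P < Q < R < S < T < U < V < W. Listing each simplex with vertices in this order, K has dimension 2 with simplices:

  0-simplices (8): P, Q, R, S, T, U, V, W
  1-simplices (10): PQ, PT, PV, PW, QW, RS, RV, ST, TV, TW
  2-simplices (3): PQW, PTV, PTW

so the chain groups are C_0 ≅ Z^8, C_1 ≅ Z^10, C_2 ≅ Z^3.

Boundary ∂_1: C_1 → C_0 sends each edge [p,q] (with p < q) to q − p. For instance
  ∂PW = W − P.
The resulting 8×10 matrix has rank 6, and its Smith normal form has invariant factors (1,1,1,1,1,1).

∂_2: C_2 → C_1 maps a triangle to the signed sum of its edges. For instance
  ∂PTV = TV − PV + PT,
  ∂PTW = TW − PW + PT.
As a 10×3 matrix over Z this has rank 3, with invariant factors (1,1,1).

Now H_k = ker ∂_k / im ∂_{k+1}, so:

  H_2: rank ker ∂_2 − rank ∂_3 = (3 − 3) − 0 = 0, and there is no ∂_3, so H_2 ≅ 0.

H_2 ≅ 0.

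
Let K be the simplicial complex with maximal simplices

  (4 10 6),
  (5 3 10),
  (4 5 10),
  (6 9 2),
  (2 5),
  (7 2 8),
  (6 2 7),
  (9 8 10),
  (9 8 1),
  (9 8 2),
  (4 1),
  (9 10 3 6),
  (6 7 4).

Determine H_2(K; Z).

Fix the vertex order 1 < 2 < 3 < 4 < 5 < 6 < 7 < 8 < 9 < 10 and write every simplex with vertices in increasing order. Then dim K = 3 and the simplices of K are:

  0-simplices (10): [1], [2], [3], [4], [5], [6], [7], [8], [9], [10]
  1-simplices (24): (24 of them)
  2-simplices (14): [1,8,9], [2,6,7], [2,6,9], [2,7,8], [2,8,9], [3,5,10], [3,6,9], [3,6,10], [3,9,10], [4,5,10], [4,6,7], [4,6,10], [6,9,10], [8,9,10]
  3-simplices (1): [3,6,9,10]

Hence C_0 ≅ Z^10, C_1 ≅ Z^24, C_2 ≅ Z^14, C_3 ≅ Z^1.

Boundary ∂_1: C_1 → C_0 is given by ∂[p,q] = [q] − [p].
As a 10×24 matrix over Z this has rank 9, with invariant factors (1,1,1,1,1,1,1,1,1).

Boundary ∂_2: C_2 → C_1 acts by ∂[p,q,r] = [q,r] − [p,r] + [p,q]. For instance
  ∂[8,9,10] = [9,10] − [8,10] + [8,9],
  ∂[2,6,9] = [6,9] − [2,9] + [2,6].
This gives a 24×14 integer matrix of rank 13; reducing to Smith normal form yields diagonal entries (1,1,1,1,1,1,1,1,1,1,1,1,1).

∂_3: C_3 → C_2 sends each 3-simplex σ to the alternating sum Σ_i (−1)^i (σ with its i-th vertex removed). For instance
  ∂[3,6,9,10] = [6,9,10] − [3,9,10] + [3,6,10] − [3,6,9].
As a 14×1 matrix over Z this has rank 1, with invariant factors (1).

Computing H_k = (kernel of ∂_k) / (image of ∂_{k+1}):

  H_2: rank ker ∂_2 − rank ∂_3 = (14 − 13) − 1 = 0, and the invariant factors of ∂_3 are all 1, so H_2 = 0.

H_2 = 0.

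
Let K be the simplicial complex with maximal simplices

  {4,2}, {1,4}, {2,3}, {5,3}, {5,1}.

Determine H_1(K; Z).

Order the vertices as 1 < 2 < 3 < 4 < 5. Listing each simplex with vertices in this order, K has dimension 1 with simplices:

  0-simplices (5): [1], [2], [3], [4], [5]
  1-simplices (5): [1,4], [1,5], [2,3], [2,4], [3,5]

so the chain groups are C_0 ≅ Z^5, C_1 ≅ Z^5.

∂_1: C_1 → C_0 maps an edge to its endpoints' difference, ∂[p,q] = q − p. For instance
  ∂[2,3] = [3] − [2].
As a 5×5 matrix over Z this has rank 4, with invariant factors (1,1,1,1).

From H_k ≅ ker(∂_k) / im(∂_{k+1}) we obtain:

  H_1: rank ker ∂_1 − rank ∂_2 = (5 − 4) − 0 = 1, and there is no ∂_2, so H_1 ≅ Z.

H_1 = Z.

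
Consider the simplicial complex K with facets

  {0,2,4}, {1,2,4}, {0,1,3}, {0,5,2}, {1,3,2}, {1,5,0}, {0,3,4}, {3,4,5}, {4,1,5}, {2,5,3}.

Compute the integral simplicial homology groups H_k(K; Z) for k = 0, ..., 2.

K has 6 vertices, 15 edges, 10 triangles.
rank ∂_0 = 0, rank ∂_1 = 5 ⇒ b_0 = 6 − 0 − 5 = 1; all invariant factors of ∂_1 are 1 so no torsion. So H_0 = Z.
rank ∂_1 = 5, rank ∂_2 = 10 ⇒ b_1 = 15 − 5 − 10 = 0; ∂_2 has invariant factor(s) [2] giving torsion. So H_1 = Z/2Z.
rank ∂_2 = 10, rank ∂_3 = 0 ⇒ b_2 = 10 − 10 − 0 = 0. So H_2 = 0.

H_0 ≅ Z,  H_1 ≅ Z/2Z,  H_2 = 0.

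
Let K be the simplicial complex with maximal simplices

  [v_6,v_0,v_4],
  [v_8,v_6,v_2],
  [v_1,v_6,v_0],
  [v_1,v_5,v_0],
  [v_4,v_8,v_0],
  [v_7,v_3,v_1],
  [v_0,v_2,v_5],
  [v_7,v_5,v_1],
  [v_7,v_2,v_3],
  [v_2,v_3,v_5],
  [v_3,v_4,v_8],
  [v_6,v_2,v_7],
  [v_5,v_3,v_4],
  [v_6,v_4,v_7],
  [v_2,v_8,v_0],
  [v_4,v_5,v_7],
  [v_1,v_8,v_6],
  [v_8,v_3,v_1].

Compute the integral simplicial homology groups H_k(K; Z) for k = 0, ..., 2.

We work with the vertex ordering v_0 < v_1 < v_2 < v_3 < v_4 < v_5 < v_6 < v_7 < v_8. The simplices of K, each written with vertices in increasing order, are:

  0-simplices (9): [v_0], [v_1], [v_2], [v_3], [v_4], [v_5], [v_6], [v_7], [v_8]
  1-simplices (27): (27 of them)
  2-simplices (18): (18 of them)

so the chain groups are C_0 ≅ Z^9, C_1 ≅ Z^27, C_2 ≅ Z^18.

The boundary map ∂_1: C_1 → C_0 is given by ∂[p,q] = [q] − [p]. For instance
  ∂[v_0,v_6] = [v_6] − [v_0].
As a 9×27 matrix over Z this has rank 8, with invariant factors (1,1,1,1,1,1,1,1).

Boundary ∂_2: C_2 → C_1 acts by ∂[p,q,r] = [q,r] − [p,r] + [p,q]. For instance
  ∂[v_0,v_2,v_8] = [v_2,v_8] − [v_0,v_8] + [v_0,v_2],
  ∂[v_0,v_4,v_6] = [v_4,v_6] − [v_0,v_6] + [v_0,v_4].
This gives a 27×18 integer matrix of rank 18; reducing to Smith normal form yields diagonal entries (1,1,1,1,1,1,1,1,1,1,1,1,1,1,1,1,1,2).

From H_k ≅ ker(∂_k) / im(∂_{k+1}) we obtain:

  H_0: rank C_0 − rank ∂_1 = 9 − 8 = 1, and the invariant factors of ∂_1 are all 1, so H_0 ≅ Z.
  H_1: rank ker ∂_1 − rank ∂_2 = (27 − 8) − 18 = 1, and ∂_2 has invariant factor 2 > 1, so H_1 ≅ Z ⊕ Z/2.
  H_2: rank ker ∂_2 − rank ∂_3 = (18 − 18) − 0 = 0, and there is no ∂_3, so H_2 ≅ 0.

As a check, the Euler characteristic is 9 − 27 + 18 = 0, which agrees with 1 − 1 + 0 = 0.
(K is a triangulation of the Klein bottle.)

H_0 ≅ Z,  H_1 ≅ Z ⊕ Z/2,  H_2 = 0.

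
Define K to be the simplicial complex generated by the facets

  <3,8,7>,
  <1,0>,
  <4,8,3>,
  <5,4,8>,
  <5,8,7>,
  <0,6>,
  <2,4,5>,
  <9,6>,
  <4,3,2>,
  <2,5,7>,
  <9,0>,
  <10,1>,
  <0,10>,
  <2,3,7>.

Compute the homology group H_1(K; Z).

H_1 ≅ Z^2.

Take the total order 0 < 1 < 2 < 3 < 4 < 5 < 6 < 7 < 8 < 9 < 10 on the vertex set. Then K (dimension 2) consists of the simplices:

  0-simplices (11): [0], [1], [2], [3], [4], [5], [6], [7], [8], [9], [10]
  1-simplices (18): [0,1], [0,6], [0,9], [0,10], [1,10], [2,3], [2,4], [2,5], [2,7], [3,4], [3,7], [3,8], [4,5], [4,8], [5,7], [5,8], [6,9], [7,8]
  2-simplices (8): [2,3,4], [2,3,7], [2,4,5], [2,5,7], [3,4,8], [3,7,8], [4,5,8], [5,7,8]

giving chain groups C_0 ≅ Z^11, C_1 ≅ Z^18, C_2 ≅ Z^8.

∂_1: C_1 → C_0 sends each edge [p,q] (with p < q) to q − p.
This gives a 11×18 integer matrix of rank 9; reducing to Smith normal form yields diagonal entries (1,1,1,1,1,1,1,1,1).

∂_2: C_2 → C_1 acts by ∂[p,q,r] = [q,r] − [p,r] + [p,q]. For instance
  ∂[4,5,8] = [5,8] − [4,8] + [4,5],
  ∂[2,3,7] = [3,7] − [2,7] + [2,3].
This gives a 18×8 integer matrix of rank 7; reducing to Smith normal form yields diagonal entries (1,1,1,1,1,1,1).

Reading off H_k = ker ∂_k / im ∂_{k+1}:

  H_1: rank ker ∂_1 − rank ∂_2 = (18 − 9) − 7 = 2, and the invariant factors of ∂_2 are all 1, so H_1 = Z^2.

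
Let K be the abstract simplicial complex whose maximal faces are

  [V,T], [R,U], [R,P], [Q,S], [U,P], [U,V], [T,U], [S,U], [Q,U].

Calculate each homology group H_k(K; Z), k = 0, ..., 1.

Take the total order P < Q < R < S < T < U < V on the vertex set. Then K (dimension 1) consists of the simplices:

  0-simplices (7): P, Q, R, S, T, U, V
  1-simplices (9): PR, PU, QS, QU, RU, SU, TU, TV, UV

so the chain groups are C_0 ≅ Z^7, C_1 ≅ Z^9.

∂_1: C_1 → C_0 sends each edge [p,q] (with p < q) to q − p.
The 7×9 boundary matrix has rank 6 and Smith normal form diag(1,1,1,1,1,1).

Now H_k = ker ∂_k / im ∂_{k+1}, so:

  H_0: rank C_0 − rank ∂_1 = 7 − 6 = 1, and the invariant factors of ∂_1 are all 1, so H_0 ≅ Z.
  H_1: rank ker ∂_1 − rank ∂_2 = (9 − 6) − 0 = 3, and there is no ∂_2, so H_1 ≅ Z^3.

(K is a triangulation of a wedge of 3 circles.)

H_0 = Z,  H_1 = Z^3.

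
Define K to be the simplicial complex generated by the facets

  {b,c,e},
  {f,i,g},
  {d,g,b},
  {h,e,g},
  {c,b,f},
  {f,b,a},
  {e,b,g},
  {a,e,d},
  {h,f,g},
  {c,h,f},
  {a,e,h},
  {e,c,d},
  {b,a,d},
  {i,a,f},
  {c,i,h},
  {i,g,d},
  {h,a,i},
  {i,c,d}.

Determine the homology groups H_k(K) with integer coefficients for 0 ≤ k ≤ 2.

H_0 = Z,  H_1 = Z × Z/2,  H_2 = 0.

We work with the vertex ordering a < b < c < d < e < f < g < h < i. The simplices of K, each written with vertices in increasing order, are:

  0-simplices (9): a, b, c, d, e, f, g, h, i
  1-simplices (27): ab, ad, ae, af, ah, ai, bc, bd, be, bf, bg, cd, ce, cf, ch, ci, de, dg, di, eg, eh, fg, fh, fi, gh, gi, hi
  2-simplices (18): abd, abf, ade, aeh, afi, ahi, bce, bcf, bdg, beg, cde, cdi, cfh, chi, dgi, egh, fgh, fgi

so the chain groups are C_0 ≅ Z^9, C_1 ≅ Z^27, C_2 ≅ Z^18.

Boundary ∂_1: C_1 → C_0 maps an edge to its endpoints' difference, ∂[p,q] = q − p.
The resulting 9×27 matrix has rank 8, and its Smith normal form has invariant factors (1,1,1,1,1,1,1,1).

Boundary ∂_2: C_2 → C_1 maps a triangle to the signed sum of its edges. For instance
  ∂fgh = gh − fh + fg,
  ∂abf = bf − af + ab.
This gives a 27×18 integer matrix of rank 18; reducing to Smith normal form yields diagonal entries (1,1,1,1,1,1,1,1,1,1,1,1,1,1,1,1,1,2).

Reading off H_k = ker ∂_k / im ∂_{k+1}:

  H_0: rank C_0 − rank ∂_1 = 9 − 8 = 1, and the invariant factors of ∂_1 are all 1, so H_0 = Z.
  H_1: rank ker ∂_1 − rank ∂_2 = (27 − 8) − 18 = 1, and ∂_2 has invariant factor 2 > 1, so H_1 = Z × Z/2.
  H_2: rank ker ∂_2 − rank ∂_3 = (18 − 18) − 0 = 0, and there is no ∂_3, so H_2 = 0.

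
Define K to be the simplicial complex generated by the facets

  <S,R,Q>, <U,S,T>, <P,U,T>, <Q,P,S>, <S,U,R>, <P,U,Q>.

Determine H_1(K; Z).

Fix the vertex order P < Q < R < S < T < U and write every simplex with vertices in increasing order. Then dim K = 2 and the simplices of K are:

  0-simplices (6): P, Q, R, S, T, U
  1-simplices (12): PQ, PS, PT, PU, QR, QS, QU, RS, RU, ST, SU, TU
  2-simplices (6): PQS, PQU, PTU, QRS, RSU, STU

giving chain groups C_0 ≅ Z^6, C_1 ≅ Z^12, C_2 ≅ Z^6.

The boundary map ∂_1: C_1 → C_0 sends each edge [p,q] (with p < q) to q − p. For instance
  ∂QS = S − Q.
The resulting 6×12 matrix has rank 5, and its Smith normal form has invariant factors (1,1,1,1,1).

The boundary map ∂_2: C_2 → C_1 sends each 2-simplex [p,q,r] to [q,r] − [p,r] + [p,q]. For instance
  ∂PQU = QU − PU + PQ,
  ∂QRS = RS − QS + QR.
This gives a 12×6 integer matrix of rank 6; reducing to Smith normal form yields diagonal entries (1,1,1,1,1,1).

Computing H_k = (kernel of ∂_k) / (image of ∂_{k+1}):

  H_1: rank ker ∂_1 − rank ∂_2 = (12 − 5) − 6 = 1, and the invariant factors of ∂_2 are all 1, so H_1 = Z.

H_1 ≅ Z.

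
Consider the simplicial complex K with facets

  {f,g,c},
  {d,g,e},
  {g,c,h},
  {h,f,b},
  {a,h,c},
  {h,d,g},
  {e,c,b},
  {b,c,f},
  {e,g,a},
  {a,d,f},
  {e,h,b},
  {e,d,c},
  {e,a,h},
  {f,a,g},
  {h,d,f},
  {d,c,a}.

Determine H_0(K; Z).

Order the vertices as a < b < c < d < e < f < g < h. Listing each simplex with vertices in this order, K has dimension 2 with simplices:

  0-simplices (8): a, b, c, d, e, f, g, h
  1-simplices (24): ac, ad, ae, af, ag, ah, bc, be, bf, bh, cd, ce, cf, cg, ch, de, df, dg, dh, eg, eh, fg, fh, gh
  2-simplices (16): acd, ach, adf, aeg, aeh, afg, bce, bcf, beh, bfh, cde, cfg, cgh, deg, dfh, dgh

so the chain groups are C_0 ≅ Z^8, C_1 ≅ Z^24, C_2 ≅ Z^16.

Boundary ∂_1: C_1 → C_0 maps an edge to its endpoints' difference, ∂[p,q] = q − p.
As a 8×24 matrix over Z this has rank 7, with invariant factors (1,1,1,1,1,1,1).

Boundary ∂_2: C_2 → C_1 maps a triangle to the signed sum of its edges. For instance
  ∂afg = fg − ag + af,
  ∂aeh = eh − ah + ae.
The resulting 24×16 matrix has rank 15, and its Smith normal form has invariant factors (1,1,1,1,1,1,1,1,1,1,1,1,1,1,1).

Reading off H_k = ker ∂_k / im ∂_{k+1}:

  H_0: rank C_0 − rank ∂_1 = 8 − 7 = 1, and the invariant factors of ∂_1 are all 1, so H_0 = Z.

H_0 = Z.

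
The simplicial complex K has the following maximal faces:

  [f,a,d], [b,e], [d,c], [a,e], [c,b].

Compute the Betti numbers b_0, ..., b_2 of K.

Order the vertices as a < b < c < d < e < f. Listing each simplex with vertices in this order, K has dimension 2 with simplices:

  0-simplices (6): a, b, c, d, e, f
  1-simplices (7): ad, ae, af, bc, be, cd, df
  2-simplices (1): adf

giving chain groups C_0 ≅ Z^6, C_1 ≅ Z^7, C_2 ≅ Z^1.

∂_1: C_1 → C_0 sends each edge [p,q] (with p < q) to q − p. For instance
  ∂af = f − a.
As a 6×7 matrix over Z this has rank 5, with invariant factors (1,1,1,1,1).

∂_2: C_2 → C_1 sends each 2-simplex [p,q,r] to [q,r] − [p,r] + [p,q]. For instance
  ∂adf = df − af + ad.
As a 7×1 matrix over Z this has rank 1, with invariant factors (1).

Now H_k = ker ∂_k / im ∂_{k+1}, so:

  H_0: rank C_0 − rank ∂_1 = 6 − 5 = 1, and the invariant factors of ∂_1 are all 1, so H_0 ≅ Z.
  H_1: rank ker ∂_1 − rank ∂_2 = (7 − 5) − 1 = 1, and the invariant factors of ∂_2 are all 1, so H_1 ≅ Z.
  H_2: rank ker ∂_2 − rank ∂_3 = (1 − 1) − 0 = 0, and there is no ∂_3, so H_2 ≅ 0.

Hence the Betti numbers are b_0 = 1, b_1 = 1, b_2 = 0.

b_0 = 1, b_1 = 1, b_2 = 0.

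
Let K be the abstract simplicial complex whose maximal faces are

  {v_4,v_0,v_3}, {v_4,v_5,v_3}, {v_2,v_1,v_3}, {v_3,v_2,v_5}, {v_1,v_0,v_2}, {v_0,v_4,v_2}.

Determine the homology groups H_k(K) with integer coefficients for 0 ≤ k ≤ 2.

H_0 = Z,  H_1 = Z,  H_2 = 0.

Order the vertices as v_0 < v_1 < v_2 < v_3 < v_4 < v_5. Listing each simplex with vertices in this order, K has dimension 2 with simplices:

  0-simplices (6): [v_0], [v_1], [v_2], [v_3], [v_4], [v_5]
  1-simplices (12): [v_0,v_1], [v_0,v_2], [v_0,v_3], [v_0,v_4], [v_1,v_2], [v_1,v_3], [v_2,v_3], [v_2,v_4], [v_2,v_5], [v_3,v_4], [v_3,v_5], [v_4,v_5]
  2-simplices (6): [v_0,v_1,v_2], [v_0,v_2,v_4], [v_0,v_3,v_4], [v_1,v_2,v_3], [v_2,v_3,v_5], [v_3,v_4,v_5]

so the chain groups are C_0 ≅ Z^6, C_1 ≅ Z^12, C_2 ≅ Z^6.

∂_1: C_1 → C_0 maps an edge to its endpoints' difference, ∂[p,q] = q − p.
This gives a 6×12 integer matrix of rank 5; reducing to Smith normal form yields diagonal entries (1,1,1,1,1).

∂_2: C_2 → C_1 acts by ∂[p,q,r] = [q,r] − [p,r] + [p,q]. For instance
  ∂[v_3,v_4,v_5] = [v_4,v_5] − [v_3,v_5] + [v_3,v_4],
  ∂[v_2,v_3,v_5] = [v_3,v_5] − [v_2,v_5] + [v_2,v_3].
As a 12×6 matrix over Z this has rank 6, with invariant factors (1,1,1,1,1,1).

Reading off H_k = ker ∂_k / im ∂_{k+1}:

  H_0: rank C_0 − rank ∂_1 = 6 − 5 = 1, and the invariant factors of ∂_1 are all 1, so H_0 = Z.
  H_1: rank ker ∂_1 − rank ∂_2 = (12 − 5) − 6 = 1, and the invariant factors of ∂_2 are all 1, so H_1 = Z.
  H_2: rank ker ∂_2 − rank ∂_3 = (6 − 6) − 0 = 0, and there is no ∂_3, so H_2 = 0.

As a check, the Euler characteristic is 6 − 12 + 6 = 0, which agrees with 1 − 1 + 0 = 0.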